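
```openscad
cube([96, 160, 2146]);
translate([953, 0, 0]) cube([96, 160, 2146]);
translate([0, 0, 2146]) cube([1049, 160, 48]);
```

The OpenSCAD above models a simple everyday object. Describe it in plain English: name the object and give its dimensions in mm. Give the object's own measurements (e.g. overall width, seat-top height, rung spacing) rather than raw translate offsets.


A door frame. The clear opening is 857 mm wide and 2146 mm high. Two 96 mm wide jambs, 160 mm deep, stand either side of the opening from the floor to the top of the opening. A 48 mm thick head sits across the top of both jambs, spanning the full outside width of the frame.


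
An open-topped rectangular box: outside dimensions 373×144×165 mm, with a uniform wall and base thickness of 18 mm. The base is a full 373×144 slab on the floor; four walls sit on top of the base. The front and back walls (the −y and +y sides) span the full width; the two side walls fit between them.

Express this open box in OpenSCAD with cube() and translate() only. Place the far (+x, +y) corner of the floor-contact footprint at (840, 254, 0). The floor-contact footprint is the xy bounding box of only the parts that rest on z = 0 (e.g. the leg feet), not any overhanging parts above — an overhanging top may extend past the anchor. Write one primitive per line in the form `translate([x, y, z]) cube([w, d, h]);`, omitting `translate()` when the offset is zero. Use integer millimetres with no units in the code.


translate([467, 110, 0]) cube([373, 144, 18]);
translate([467, 110, 18]) cube([373, 18, 147]);
translate([467, 236, 18]) cube([373, 18, 147]);
translate([467, 128, 18]) cube([18, 108, 147]);
translate([822, 128, 18]) cube([18, 108, 147]);


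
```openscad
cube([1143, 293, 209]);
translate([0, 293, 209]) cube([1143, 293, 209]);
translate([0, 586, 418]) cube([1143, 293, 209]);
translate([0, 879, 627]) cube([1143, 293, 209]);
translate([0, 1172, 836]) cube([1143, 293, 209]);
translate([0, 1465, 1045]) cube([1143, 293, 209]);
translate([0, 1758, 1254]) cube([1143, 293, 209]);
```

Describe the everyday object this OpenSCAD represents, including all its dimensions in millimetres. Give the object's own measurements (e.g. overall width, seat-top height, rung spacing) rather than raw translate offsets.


A straight staircase of 7 solid steps. Each step is 1143 mm wide (x), 293 mm deep (y, the going) and 209 mm tall (the rise). The first step rests on the floor; each subsequent step sits one going further in +y and one rise higher in +z, directly behind and above the previous step with no overlap.


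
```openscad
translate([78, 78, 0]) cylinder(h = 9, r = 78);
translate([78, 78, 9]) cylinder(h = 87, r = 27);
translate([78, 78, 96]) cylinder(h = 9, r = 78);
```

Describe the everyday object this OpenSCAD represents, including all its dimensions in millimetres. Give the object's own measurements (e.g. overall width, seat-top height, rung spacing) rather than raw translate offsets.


A spool: two coaxial disc flanges of radius 78 mm and thickness 9 mm, joined by a core cylinder of radius 27 mm and height 87 mm. The lower flange rests on z = 0 and the three cylinders share a vertical axis.


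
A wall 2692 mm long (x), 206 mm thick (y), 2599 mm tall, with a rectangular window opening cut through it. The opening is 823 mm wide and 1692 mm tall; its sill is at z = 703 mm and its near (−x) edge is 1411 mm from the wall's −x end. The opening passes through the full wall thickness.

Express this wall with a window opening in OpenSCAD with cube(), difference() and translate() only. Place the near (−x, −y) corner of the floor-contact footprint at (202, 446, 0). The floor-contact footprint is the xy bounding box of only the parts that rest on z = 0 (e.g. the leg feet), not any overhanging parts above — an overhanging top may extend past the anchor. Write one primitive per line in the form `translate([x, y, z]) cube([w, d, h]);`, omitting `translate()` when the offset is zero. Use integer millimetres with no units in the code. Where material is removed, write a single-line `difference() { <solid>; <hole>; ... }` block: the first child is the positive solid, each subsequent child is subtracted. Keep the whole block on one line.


difference() { translate([202, 446, 0]) cube([2692, 206, 2599]); translate([1613, 446, 703]) cube([823, 206, 1692]); }


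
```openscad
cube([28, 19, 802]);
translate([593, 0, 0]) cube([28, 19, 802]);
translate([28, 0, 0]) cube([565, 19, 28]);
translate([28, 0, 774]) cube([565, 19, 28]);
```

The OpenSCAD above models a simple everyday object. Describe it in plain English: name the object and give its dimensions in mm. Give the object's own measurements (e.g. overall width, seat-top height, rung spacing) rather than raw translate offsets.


A rectangular picture frame lying in the x–z plane (depth along y). The opening is 565 mm wide (x) by 746 mm tall (z), surrounded by a border 28 mm wide on all four sides. The frame is 19 mm deep and is made of two full-height vertical stiles with two horizontal rails fitted between them.


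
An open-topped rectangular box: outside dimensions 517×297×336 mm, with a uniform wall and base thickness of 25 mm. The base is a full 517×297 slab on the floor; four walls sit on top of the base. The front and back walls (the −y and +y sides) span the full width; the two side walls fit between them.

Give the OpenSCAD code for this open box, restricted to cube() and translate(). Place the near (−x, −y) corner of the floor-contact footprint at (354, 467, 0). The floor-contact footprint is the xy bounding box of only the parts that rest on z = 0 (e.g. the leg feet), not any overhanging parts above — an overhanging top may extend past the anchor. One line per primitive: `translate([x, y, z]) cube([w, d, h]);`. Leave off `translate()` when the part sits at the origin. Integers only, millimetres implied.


translate([354, 467, 0]) cube([517, 297, 25]);
translate([354, 467, 25]) cube([517, 25, 311]);
translate([354, 739, 25]) cube([517, 25, 311]);
translate([354, 492, 25]) cube([25, 247, 311]);
translate([846, 492, 25]) cube([25, 247, 311]);


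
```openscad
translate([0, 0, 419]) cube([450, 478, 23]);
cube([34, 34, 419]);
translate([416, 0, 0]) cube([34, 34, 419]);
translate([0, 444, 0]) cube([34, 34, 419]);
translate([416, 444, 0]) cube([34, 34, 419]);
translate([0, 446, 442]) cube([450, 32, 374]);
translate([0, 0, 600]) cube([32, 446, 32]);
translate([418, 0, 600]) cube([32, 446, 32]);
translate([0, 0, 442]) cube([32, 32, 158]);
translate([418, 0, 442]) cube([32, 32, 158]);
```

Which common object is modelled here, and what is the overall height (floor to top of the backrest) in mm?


A chair. The overall height is 816 mm.

A slab on four corner posts with a tall panel at the back — a chair. The seat slab sits at z = 419 with thickness 23, and the 374 mm backrest starts at the seat top, so the overall height is 419 + 23 + 374 = 816 mm.


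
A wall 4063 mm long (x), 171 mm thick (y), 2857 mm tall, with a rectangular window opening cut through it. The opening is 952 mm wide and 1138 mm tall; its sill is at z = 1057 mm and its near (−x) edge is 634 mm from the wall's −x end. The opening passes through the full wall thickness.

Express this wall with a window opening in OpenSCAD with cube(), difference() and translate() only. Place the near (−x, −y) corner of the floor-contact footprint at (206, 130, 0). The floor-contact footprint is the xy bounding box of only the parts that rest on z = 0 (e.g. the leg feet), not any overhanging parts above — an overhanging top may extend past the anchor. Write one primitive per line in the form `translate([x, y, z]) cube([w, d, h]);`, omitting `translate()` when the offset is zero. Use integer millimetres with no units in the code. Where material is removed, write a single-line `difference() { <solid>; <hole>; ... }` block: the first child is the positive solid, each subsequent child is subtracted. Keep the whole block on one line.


difference() { translate([206, 130, 0]) cube([4063, 171, 2857]); translate([840, 130, 1057]) cube([952, 171, 1138]); }


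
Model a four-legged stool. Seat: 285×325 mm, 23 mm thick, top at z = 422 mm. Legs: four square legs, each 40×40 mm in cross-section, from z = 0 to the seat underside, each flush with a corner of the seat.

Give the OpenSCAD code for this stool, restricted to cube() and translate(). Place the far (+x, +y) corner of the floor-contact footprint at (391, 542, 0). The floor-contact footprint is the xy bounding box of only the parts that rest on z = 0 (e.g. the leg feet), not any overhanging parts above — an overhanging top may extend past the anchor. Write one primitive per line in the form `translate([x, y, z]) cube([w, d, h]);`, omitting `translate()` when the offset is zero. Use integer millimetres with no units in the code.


// leg_h = 422 - 23 = 399
translate([106, 217, 399]) cube([285, 325, 23]);
translate([106, 217, 0]) cube([40, 40, 399]);
translate([351, 217, 0]) cube([40, 40, 399]);
translate([106, 502, 0]) cube([40, 40, 399]);
translate([351, 502, 0]) cube([40, 40, 399]);


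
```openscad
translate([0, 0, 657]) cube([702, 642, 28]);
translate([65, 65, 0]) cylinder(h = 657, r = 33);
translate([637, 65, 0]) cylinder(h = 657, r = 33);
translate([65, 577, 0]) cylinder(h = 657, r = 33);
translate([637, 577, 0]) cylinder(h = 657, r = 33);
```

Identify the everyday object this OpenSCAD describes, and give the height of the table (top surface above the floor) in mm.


A table. The table height is 685 mm.

A 702×642×28 slab sits at z = 657 on four Ø66 mm round legs — a table. The top surface is at 657 + 28 = 685 mm.


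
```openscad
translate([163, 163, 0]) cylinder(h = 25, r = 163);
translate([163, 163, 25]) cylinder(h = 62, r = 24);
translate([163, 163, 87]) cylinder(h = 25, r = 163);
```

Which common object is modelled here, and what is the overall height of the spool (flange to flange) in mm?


A spool. The overall height is 112 mm.

Three coaxial cylinders, large–small–large — a spool. Two 25 mm flanges and a 62 mm core give 25 + 62 + 25 = 112 mm.


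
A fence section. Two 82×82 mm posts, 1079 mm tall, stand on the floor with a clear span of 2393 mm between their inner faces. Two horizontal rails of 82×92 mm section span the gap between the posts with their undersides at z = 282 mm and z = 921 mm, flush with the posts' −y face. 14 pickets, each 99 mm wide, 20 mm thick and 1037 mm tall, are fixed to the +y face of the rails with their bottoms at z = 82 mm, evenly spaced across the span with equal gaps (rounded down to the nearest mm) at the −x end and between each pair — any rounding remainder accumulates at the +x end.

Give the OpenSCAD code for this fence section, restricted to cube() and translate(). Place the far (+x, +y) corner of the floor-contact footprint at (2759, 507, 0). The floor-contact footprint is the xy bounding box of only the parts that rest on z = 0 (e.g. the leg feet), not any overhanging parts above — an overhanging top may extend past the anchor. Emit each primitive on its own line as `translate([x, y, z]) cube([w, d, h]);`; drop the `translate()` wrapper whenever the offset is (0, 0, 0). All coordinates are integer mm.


translate([202, 425, 0]) cube([82, 82, 1079]);
translate([2677, 425, 0]) cube([82, 82, 1079]);
translate([284, 425, 282]) cube([2393, 82, 92]);
translate([284, 425, 921]) cube([2393, 82, 92]);
translate([351, 507, 82]) cube([99, 20, 1037]);
translate([517, 507, 82]) cube([99, 20, 1037]);
translate([683, 507, 82]) cube([99, 20, 1037]);
translate([849, 507, 82]) cube([99, 20, 1037]);
translate([1015, 507, 82]) cube([99, 20, 1037]);
translate([1181, 507, 82]) cube([99, 20, 1037]);
translate([1347, 507, 82]) cube([99, 20, 1037]);
translate([1513, 507, 82]) cube([99, 20, 1037]);
translate([1679, 507, 82]) cube([99, 20, 1037]);
translate([1845, 507, 82]) cube([99, 20, 1037]);
translate([2011, 507, 82]) cube([99, 20, 1037]);
translate([2177, 507, 82]) cube([99, 20, 1037]);
translate([2343, 507, 82]) cube([99, 20, 1037]);
translate([2509, 507, 82]) cube([99, 20, 1037]);


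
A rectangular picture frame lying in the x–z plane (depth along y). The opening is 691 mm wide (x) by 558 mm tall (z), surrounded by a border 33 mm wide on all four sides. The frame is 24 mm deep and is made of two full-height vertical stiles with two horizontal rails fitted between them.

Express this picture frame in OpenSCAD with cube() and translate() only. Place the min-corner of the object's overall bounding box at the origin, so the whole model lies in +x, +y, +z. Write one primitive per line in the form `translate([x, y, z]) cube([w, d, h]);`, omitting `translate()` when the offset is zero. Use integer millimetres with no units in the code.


cube([33, 24, 624]);
translate([724, 0, 0]) cube([33, 24, 624]);
translate([33, 0, 0]) cube([691, 24, 33]);
translate([33, 0, 591]) cube([691, 24, 33]);


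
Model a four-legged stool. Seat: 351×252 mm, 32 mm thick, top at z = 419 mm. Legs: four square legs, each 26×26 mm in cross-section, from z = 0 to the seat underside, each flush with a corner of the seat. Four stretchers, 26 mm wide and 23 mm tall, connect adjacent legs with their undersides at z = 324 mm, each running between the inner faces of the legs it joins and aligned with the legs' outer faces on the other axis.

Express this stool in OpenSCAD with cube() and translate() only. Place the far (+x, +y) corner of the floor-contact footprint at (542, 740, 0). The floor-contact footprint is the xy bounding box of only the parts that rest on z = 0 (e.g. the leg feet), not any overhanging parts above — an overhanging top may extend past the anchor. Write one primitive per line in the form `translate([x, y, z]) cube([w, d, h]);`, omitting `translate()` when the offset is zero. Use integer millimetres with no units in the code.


translate([191, 488, 387]) cube([351, 252, 32]);
translate([191, 488, 0]) cube([26, 26, 387]);
translate([516, 488, 0]) cube([26, 26, 387]);
translate([191, 714, 0]) cube([26, 26, 387]);
translate([516, 714, 0]) cube([26, 26, 387]);
translate([217, 488, 324]) cube([299, 26, 23]);
translate([217, 714, 324]) cube([299, 26, 23]);
translate([191, 514, 324]) cube([26, 200, 23]);
translate([516, 514, 324]) cube([26, 200, 23]);


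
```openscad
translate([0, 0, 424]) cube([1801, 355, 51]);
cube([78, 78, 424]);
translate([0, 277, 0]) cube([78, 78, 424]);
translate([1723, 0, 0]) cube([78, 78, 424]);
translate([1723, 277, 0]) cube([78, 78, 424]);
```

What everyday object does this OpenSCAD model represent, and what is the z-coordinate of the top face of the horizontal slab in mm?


A bench. The seat-top height is 475 mm.

A long slab on four corner posts — a bench. The slab sits at z = 424 with thickness 51, so the top is 424 + 51 = 475 mm.


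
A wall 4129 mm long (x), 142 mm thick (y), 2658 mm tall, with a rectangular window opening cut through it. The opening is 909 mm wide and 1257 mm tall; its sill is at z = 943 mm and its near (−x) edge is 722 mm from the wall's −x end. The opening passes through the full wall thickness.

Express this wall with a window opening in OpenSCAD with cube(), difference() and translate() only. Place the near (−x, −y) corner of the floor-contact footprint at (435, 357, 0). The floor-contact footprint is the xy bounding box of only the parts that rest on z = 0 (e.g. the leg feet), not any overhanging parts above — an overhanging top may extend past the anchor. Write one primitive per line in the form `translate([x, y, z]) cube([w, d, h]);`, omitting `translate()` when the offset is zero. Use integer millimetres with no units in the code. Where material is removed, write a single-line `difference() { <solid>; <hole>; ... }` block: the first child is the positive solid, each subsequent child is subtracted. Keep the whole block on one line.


difference() { translate([435, 357, 0]) cube([4129, 142, 2658]); translate([1157, 357, 943]) cube([909, 142, 1257]); }


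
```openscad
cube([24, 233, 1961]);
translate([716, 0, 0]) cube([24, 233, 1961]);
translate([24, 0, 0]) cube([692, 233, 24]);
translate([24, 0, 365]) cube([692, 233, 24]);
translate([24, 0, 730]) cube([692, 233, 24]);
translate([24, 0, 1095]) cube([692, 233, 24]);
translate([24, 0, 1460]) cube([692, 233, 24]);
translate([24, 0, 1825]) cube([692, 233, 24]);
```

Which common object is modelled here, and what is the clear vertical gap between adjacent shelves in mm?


A bookshelf. The clear shelf gap is 341 mm.

Two tall side panels with 6 horizontal boards between them — a bookshelf. The first two shelf undersides are at z = 0 and z = 365; with shelf thickness 24, the clear gap is 365 − 0 − 24 = 341 mm.


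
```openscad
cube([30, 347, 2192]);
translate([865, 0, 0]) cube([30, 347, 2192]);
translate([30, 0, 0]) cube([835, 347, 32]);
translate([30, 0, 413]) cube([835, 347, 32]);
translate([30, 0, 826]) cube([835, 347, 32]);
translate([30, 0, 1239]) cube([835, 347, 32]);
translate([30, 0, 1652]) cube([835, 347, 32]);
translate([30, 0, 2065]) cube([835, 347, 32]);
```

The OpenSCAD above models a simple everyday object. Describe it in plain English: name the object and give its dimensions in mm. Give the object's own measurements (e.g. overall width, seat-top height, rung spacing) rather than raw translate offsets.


An open bookshelf. Two side panels, each 30 mm thick, 347 mm deep and 2192 mm tall, stand 895 mm apart (outside-to-outside). Between them sit 6 shelves, each 32 mm thick and 347 mm deep, spanning the full gap between the sides. The bottom shelf rests on the floor (its underside at z = 0) and the clear gap between one shelf's top and the next shelf's underside is 381 mm.


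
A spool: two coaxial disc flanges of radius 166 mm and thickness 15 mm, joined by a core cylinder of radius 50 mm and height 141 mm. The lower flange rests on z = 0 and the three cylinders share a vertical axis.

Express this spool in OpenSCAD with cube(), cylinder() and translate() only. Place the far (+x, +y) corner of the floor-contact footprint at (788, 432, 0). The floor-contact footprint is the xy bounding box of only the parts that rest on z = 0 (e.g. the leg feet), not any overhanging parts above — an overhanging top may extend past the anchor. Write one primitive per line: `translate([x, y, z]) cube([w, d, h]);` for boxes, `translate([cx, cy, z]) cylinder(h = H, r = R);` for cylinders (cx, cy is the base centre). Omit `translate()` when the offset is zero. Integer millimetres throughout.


translate([622, 266, 0]) cylinder(h = 15, r = 166);
translate([622, 266, 15]) cylinder(h = 141, r = 50);
translate([622, 266, 156]) cylinder(h = 15, r = 166);


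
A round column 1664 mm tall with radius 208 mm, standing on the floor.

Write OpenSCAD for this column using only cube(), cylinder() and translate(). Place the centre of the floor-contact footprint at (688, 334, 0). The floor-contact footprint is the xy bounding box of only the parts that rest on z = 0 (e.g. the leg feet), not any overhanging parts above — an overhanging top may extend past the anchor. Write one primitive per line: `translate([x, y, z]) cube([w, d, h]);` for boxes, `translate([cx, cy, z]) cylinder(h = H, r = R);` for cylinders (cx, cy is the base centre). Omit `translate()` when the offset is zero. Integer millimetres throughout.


translate([688, 334, 0]) cylinder(h = 1664, r = 208);


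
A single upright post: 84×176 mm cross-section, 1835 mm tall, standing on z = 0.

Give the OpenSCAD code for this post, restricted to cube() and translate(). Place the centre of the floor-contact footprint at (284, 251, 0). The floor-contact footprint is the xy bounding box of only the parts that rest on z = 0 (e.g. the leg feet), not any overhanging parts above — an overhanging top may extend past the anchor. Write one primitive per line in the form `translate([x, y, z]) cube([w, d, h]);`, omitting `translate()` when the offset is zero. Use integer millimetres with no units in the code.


translate([242, 163, 0]) cube([84, 176, 1835]);


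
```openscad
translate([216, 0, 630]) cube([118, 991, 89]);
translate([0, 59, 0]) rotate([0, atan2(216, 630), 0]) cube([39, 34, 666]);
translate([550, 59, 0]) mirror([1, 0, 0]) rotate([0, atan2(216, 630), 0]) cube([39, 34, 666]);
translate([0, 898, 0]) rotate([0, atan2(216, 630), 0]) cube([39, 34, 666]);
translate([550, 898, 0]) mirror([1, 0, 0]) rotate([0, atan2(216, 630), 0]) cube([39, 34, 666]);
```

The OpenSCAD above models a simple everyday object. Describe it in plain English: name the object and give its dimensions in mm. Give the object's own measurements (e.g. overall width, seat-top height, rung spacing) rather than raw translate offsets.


A sawhorse. A 118×991×89 mm beam (x, y, z) sits on two A-frame leg pairs. Each pair is two raked legs of 39×34 mm section (34 mm along y) splaying symmetrically in x. Each leg rises 630 mm vertically over 216 mm of horizontal reach and is 666 mm long along its own axis. Every leg's outer bottom edge rests on the floor and its outer top edge meets a bottom edge of the beam — the left legs (tilting toward +x) meet the beam's −x bottom edge, the right legs (their mirror images, tilting toward −x) meet its +x bottom edge — so the leg tops tuck under the beam, the beam's underside is 630 mm above the floor, and the feet are 550 mm apart outside-to-outside with the beam centred between them. The two leg pairs are set in 59 mm from either end of the beam.


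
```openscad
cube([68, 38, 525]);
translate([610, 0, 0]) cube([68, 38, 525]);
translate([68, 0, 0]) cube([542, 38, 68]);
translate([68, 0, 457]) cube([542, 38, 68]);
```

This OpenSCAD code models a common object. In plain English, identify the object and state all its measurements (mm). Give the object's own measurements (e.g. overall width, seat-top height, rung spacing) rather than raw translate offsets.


A rectangular picture frame lying in the x–z plane (depth along y). The opening is 542 mm wide (x) by 389 mm tall (z), surrounded by a border 68 mm wide on all four sides. The frame is 38 mm deep and is made of two full-height vertical stiles with two horizontal rails fitted between them.


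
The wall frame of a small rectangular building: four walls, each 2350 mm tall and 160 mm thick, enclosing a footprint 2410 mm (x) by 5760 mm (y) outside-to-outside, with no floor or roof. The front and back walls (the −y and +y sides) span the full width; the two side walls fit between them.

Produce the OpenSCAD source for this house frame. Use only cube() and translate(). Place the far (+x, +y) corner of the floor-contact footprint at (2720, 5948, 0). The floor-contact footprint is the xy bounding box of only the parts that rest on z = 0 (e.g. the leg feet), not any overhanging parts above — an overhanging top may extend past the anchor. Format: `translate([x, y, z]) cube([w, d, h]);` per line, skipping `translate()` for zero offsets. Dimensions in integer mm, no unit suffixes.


translate([310, 188, 0]) cube([2410, 160, 2350]);
translate([310, 5788, 0]) cube([2410, 160, 2350]);
translate([310, 348, 0]) cube([160, 5440, 2350]);
translate([2560, 348, 0]) cube([160, 5440, 2350]);


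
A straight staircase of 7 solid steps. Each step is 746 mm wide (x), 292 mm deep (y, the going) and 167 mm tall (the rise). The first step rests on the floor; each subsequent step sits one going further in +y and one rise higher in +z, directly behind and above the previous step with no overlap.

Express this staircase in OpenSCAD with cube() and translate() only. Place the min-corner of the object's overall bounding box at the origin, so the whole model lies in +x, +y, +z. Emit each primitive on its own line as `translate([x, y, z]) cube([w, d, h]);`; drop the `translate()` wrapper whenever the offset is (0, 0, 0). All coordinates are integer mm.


cube([746, 292, 167]);
translate([0, 292, 167]) cube([746, 292, 167]);
translate([0, 584, 334]) cube([746, 292, 167]);
translate([0, 876, 501]) cube([746, 292, 167]);
translate([0, 1168, 668]) cube([746, 292, 167]);
translate([0, 1460, 835]) cube([746, 292, 167]);
translate([0, 1752, 1002]) cube([746, 292, 167]);


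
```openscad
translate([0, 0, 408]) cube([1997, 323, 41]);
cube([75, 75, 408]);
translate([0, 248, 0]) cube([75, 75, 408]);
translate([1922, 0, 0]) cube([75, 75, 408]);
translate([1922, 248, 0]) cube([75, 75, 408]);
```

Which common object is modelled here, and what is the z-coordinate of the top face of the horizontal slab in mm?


A bench. The seat-top height is 449 mm.

A long slab on four corner posts — a bench. The slab sits at z = 408 with thickness 41, so the top is 408 + 41 = 449 mm.


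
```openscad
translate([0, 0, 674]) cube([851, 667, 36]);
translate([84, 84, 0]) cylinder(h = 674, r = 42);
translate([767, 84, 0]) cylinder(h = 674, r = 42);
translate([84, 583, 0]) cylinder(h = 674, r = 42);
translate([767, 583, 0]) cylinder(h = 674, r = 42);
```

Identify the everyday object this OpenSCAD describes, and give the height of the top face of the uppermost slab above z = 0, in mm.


A table. The table height is 710 mm.

A 851×667×36 slab sits at z = 674 on four Ø84 mm round legs — a table. The top surface is at 674 + 36 = 710 mm.


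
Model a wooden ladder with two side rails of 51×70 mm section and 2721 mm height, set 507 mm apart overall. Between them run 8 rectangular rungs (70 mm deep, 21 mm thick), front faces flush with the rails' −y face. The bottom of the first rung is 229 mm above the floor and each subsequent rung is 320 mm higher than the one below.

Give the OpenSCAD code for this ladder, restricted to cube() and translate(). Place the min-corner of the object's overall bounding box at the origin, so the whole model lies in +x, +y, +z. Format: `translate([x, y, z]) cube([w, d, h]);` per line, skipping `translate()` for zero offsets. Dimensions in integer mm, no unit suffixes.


cube([51, 70, 2721]);
translate([456, 0, 0]) cube([51, 70, 2721]);
translate([51, 0, 229]) cube([405, 70, 21]);
translate([51, 0, 549]) cube([405, 70, 21]);
translate([51, 0, 869]) cube([405, 70, 21]);
translate([51, 0, 1189]) cube([405, 70, 21]);
translate([51, 0, 1509]) cube([405, 70, 21]);
translate([51, 0, 1829]) cube([405, 70, 21]);
translate([51, 0, 2149]) cube([405, 70, 21]);
translate([51, 0, 2469]) cube([405, 70, 21]);


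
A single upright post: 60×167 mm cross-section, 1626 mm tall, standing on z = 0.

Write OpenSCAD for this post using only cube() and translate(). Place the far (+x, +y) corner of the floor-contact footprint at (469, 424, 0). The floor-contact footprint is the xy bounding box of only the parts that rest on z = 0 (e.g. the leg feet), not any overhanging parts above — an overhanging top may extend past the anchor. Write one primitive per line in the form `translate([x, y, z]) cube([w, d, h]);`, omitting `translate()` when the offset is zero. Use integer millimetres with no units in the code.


translate([409, 257, 0]) cube([60, 167, 1626]);


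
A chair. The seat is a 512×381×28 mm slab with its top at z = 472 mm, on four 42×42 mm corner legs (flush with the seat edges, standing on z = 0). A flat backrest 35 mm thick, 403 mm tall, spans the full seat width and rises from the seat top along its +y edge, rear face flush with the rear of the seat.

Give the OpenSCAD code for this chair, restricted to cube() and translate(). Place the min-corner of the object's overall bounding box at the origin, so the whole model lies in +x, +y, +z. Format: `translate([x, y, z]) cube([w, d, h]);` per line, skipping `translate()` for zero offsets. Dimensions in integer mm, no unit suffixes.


// leg_h = 472 - 28 = 444
translate([0, 0, 444]) cube([512, 381, 28]);
cube([42, 42, 444]);
translate([470, 0, 0]) cube([42, 42, 444]);
translate([0, 339, 0]) cube([42, 42, 444]);
translate([470, 339, 0]) cube([42, 42, 444]);
translate([0, 346, 472]) cube([512, 35, 403]);


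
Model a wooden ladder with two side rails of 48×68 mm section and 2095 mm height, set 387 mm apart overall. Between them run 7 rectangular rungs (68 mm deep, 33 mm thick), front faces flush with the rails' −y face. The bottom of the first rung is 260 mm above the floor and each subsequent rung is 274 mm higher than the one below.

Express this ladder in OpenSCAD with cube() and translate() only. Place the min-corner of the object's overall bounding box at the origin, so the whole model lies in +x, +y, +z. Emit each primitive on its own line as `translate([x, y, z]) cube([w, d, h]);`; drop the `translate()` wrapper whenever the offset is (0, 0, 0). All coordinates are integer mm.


cube([48, 68, 2095]);
translate([339, 0, 0]) cube([48, 68, 2095]);
translate([48, 0, 260]) cube([291, 68, 33]);
translate([48, 0, 534]) cube([291, 68, 33]);
translate([48, 0, 808]) cube([291, 68, 33]);
translate([48, 0, 1082]) cube([291, 68, 33]);
translate([48, 0, 1356]) cube([291, 68, 33]);
translate([48, 0, 1630]) cube([291, 68, 33]);
translate([48, 0, 1904]) cube([291, 68, 33]);


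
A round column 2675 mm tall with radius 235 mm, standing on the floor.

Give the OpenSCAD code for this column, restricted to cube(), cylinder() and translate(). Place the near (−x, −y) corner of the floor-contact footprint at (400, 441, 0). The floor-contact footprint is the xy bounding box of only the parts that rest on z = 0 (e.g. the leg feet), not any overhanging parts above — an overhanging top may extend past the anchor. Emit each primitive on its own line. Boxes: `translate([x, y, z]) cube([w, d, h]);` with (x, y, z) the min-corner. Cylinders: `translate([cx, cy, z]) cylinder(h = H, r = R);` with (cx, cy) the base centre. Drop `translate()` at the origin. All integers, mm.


translate([635, 676, 0]) cylinder(h = 2675, r = 235);


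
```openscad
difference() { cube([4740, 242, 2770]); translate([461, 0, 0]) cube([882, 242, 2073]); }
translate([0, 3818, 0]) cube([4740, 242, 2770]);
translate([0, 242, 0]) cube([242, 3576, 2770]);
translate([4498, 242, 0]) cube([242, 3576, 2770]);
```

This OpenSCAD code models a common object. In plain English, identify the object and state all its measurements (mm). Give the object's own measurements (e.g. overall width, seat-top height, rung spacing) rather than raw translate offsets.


A single room: four walls, each 2770 mm tall and 242 mm thick, enclosing an outside footprint 4740×4060 mm (x × y), no floor or roof. The front and back walls (−y and +y sides) run the full x-width; the side walls fit between their inner faces. A door opening 882 mm wide and 2073 mm tall is cut through the front wall from the floor up, its −x edge 461 mm from the wall's −x end.


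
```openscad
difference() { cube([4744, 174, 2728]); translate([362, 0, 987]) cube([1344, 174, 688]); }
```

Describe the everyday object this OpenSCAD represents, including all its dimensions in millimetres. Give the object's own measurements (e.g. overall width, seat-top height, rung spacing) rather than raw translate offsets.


A wall 4744 mm long (x), 174 mm thick (y), 2728 mm tall, with a rectangular window opening cut through it. The opening is 1344 mm wide and 688 mm tall; its sill is at z = 987 mm and its near (−x) edge is 362 mm from the wall's −x end. The opening passes through the full wall thickness.


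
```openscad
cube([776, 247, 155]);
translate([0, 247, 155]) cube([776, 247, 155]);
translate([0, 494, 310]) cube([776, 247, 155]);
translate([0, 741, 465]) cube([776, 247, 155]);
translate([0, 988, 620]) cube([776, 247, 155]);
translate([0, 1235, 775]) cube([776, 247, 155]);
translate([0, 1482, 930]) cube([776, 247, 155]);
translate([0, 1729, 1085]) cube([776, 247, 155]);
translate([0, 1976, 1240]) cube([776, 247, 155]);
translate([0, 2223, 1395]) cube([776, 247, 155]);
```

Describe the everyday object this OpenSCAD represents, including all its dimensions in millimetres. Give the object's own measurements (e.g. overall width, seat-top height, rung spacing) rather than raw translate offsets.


A straight staircase of 10 solid steps. Each step is 776 mm wide (x), 247 mm deep (y, the going) and 155 mm tall (the rise). The first step rests on the floor; each subsequent step sits one going further in +y and one rise higher in +z, directly behind and above the previous step with no overlap.


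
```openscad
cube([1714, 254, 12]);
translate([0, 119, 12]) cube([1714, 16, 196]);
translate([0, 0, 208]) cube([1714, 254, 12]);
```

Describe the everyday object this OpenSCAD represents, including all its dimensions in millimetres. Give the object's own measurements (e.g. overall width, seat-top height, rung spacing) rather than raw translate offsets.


An I-beam lying along x, 1714 mm long. Overall section height 220 mm. Two flanges 254 mm wide (y) and 12 mm thick, one on the floor and one at the top; a web 16 mm thick runs between them, centred on the flange width.


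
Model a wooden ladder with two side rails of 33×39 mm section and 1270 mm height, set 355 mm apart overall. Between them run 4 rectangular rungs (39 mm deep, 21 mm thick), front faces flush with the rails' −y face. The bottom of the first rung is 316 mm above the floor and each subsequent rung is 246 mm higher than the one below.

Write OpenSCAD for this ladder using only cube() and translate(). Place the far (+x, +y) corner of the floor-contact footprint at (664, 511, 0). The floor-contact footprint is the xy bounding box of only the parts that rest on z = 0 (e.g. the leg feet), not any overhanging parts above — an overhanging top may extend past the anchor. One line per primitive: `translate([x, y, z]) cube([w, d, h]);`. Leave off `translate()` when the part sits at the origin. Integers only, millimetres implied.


translate([309, 472, 0]) cube([33, 39, 1270]);
translate([631, 472, 0]) cube([33, 39, 1270]);
translate([342, 472, 316]) cube([289, 39, 21]);
translate([342, 472, 562]) cube([289, 39, 21]);
translate([342, 472, 808]) cube([289, 39, 21]);
translate([342, 472, 1054]) cube([289, 39, 21]);


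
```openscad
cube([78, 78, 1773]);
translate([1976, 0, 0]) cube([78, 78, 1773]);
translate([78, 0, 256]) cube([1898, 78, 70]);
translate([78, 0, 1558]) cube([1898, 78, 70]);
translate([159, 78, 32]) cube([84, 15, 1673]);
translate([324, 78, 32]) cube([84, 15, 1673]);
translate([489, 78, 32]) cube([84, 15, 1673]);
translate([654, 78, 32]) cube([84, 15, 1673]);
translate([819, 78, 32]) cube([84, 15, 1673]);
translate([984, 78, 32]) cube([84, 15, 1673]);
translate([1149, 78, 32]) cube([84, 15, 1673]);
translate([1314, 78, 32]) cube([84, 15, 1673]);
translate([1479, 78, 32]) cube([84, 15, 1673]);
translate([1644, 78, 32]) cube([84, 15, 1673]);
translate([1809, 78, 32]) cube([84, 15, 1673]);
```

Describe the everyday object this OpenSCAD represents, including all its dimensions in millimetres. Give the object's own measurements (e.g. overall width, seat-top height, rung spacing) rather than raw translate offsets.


A fence section. Two 78×78 mm posts, 1773 mm tall, stand on the floor with a clear span of 1898 mm between their inner faces. Two horizontal rails of 78×70 mm section span the gap between the posts with their undersides at z = 256 mm and z = 1558 mm, flush with the posts' −y face. 11 pickets, each 84 mm wide, 15 mm thick and 1673 mm tall, are fixed to the +y face of the rails with their bottoms at z = 32 mm, spaced across the span with a 81 mm gap after the −x post and between neighbouring pickets, with 83 mm left before the +x post.


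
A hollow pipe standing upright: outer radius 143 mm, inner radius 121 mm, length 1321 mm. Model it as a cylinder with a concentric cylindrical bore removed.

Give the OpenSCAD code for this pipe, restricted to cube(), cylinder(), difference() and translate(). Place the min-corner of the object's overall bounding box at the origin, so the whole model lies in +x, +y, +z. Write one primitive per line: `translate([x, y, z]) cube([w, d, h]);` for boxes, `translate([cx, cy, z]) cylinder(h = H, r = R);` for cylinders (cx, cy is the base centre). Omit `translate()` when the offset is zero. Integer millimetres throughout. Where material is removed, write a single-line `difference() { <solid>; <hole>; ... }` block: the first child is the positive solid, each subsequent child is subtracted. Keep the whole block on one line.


difference() { translate([143, 143, 0]) cylinder(h = 1321, r = 143); translate([143, 143, 0]) cylinder(h = 1321, r = 121); }


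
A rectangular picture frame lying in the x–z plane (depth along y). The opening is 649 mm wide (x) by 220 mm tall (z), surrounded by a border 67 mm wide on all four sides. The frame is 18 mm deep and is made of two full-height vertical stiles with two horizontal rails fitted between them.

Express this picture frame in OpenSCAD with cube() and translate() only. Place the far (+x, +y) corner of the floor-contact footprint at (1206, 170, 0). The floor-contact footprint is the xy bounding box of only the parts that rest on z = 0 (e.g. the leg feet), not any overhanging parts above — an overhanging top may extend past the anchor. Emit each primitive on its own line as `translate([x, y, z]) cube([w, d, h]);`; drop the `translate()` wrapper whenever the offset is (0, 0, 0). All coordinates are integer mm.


translate([423, 152, 0]) cube([67, 18, 354]);
translate([1139, 152, 0]) cube([67, 18, 354]);
translate([490, 152, 0]) cube([649, 18, 67]);
translate([490, 152, 287]) cube([649, 18, 67]);


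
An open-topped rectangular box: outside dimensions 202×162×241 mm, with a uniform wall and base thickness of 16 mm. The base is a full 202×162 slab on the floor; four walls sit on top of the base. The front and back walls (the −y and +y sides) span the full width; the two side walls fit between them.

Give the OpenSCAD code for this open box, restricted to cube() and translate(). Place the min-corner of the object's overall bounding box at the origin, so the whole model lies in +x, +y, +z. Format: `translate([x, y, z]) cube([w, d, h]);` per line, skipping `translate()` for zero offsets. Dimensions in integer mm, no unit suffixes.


cube([202, 162, 16]);
translate([0, 0, 16]) cube([202, 16, 225]);
translate([0, 146, 16]) cube([202, 16, 225]);
translate([0, 16, 16]) cube([16, 130, 225]);
translate([186, 16, 16]) cube([16, 130, 225]);


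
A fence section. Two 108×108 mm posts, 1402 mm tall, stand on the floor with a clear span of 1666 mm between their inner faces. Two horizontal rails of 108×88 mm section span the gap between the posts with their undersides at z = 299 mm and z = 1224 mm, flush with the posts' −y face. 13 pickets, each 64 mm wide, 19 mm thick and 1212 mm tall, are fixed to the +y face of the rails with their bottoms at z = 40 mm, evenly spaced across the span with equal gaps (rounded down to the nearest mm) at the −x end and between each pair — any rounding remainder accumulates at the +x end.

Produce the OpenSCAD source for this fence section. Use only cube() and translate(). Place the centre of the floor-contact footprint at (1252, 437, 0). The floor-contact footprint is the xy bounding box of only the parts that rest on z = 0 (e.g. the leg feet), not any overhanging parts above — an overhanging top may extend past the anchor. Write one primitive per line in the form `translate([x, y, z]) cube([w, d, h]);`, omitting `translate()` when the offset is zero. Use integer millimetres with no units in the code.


translate([311, 383, 0]) cube([108, 108, 1402]);
translate([2085, 383, 0]) cube([108, 108, 1402]);
translate([419, 383, 299]) cube([1666, 108, 88]);
translate([419, 383, 1224]) cube([1666, 108, 88]);
translate([478, 491, 40]) cube([64, 19, 1212]);
translate([601, 491, 40]) cube([64, 19, 1212]);
translate([724, 491, 40]) cube([64, 19, 1212]);
translate([847, 491, 40]) cube([64, 19, 1212]);
translate([970, 491, 40]) cube([64, 19, 1212]);
translate([1093, 491, 40]) cube([64, 19, 1212]);
translate([1216, 491, 40]) cube([64, 19, 1212]);
translate([1339, 491, 40]) cube([64, 19, 1212]);
translate([1462, 491, 40]) cube([64, 19, 1212]);
translate([1585, 491, 40]) cube([64, 19, 1212]);
translate([1708, 491, 40]) cube([64, 19, 1212]);
translate([1831, 491, 40]) cube([64, 19, 1212]);
translate([1954, 491, 40]) cube([64, 19, 1212]);


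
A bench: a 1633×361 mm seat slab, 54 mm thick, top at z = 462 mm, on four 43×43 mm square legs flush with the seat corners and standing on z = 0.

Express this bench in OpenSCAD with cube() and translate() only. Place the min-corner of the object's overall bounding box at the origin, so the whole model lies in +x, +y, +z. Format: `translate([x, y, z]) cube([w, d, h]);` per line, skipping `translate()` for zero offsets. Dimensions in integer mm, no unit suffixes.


translate([0, 0, 408]) cube([1633, 361, 54]);
cube([43, 43, 408]);
translate([0, 318, 0]) cube([43, 43, 408]);
translate([1590, 0, 0]) cube([43, 43, 408]);
translate([1590, 318, 0]) cube([43, 43, 408]);
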